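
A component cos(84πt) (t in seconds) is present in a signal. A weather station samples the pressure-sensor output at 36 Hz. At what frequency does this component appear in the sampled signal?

ω = 84π rad/s → f = ω/(2π) = 42 Hz.
42 Hz mod fs = 6 Hz.
6 Hz ≤ fs/2 = 18 Hz, appears at 6 Hz.

6 Hz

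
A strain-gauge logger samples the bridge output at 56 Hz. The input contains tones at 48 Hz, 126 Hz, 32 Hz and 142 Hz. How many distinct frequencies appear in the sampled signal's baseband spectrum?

fs/2 = 28 Hz.
48 Hz > fs/2 = 28 Hz, folds to fs − 48 Hz = 8 Hz.
126 Hz mod fs = 14 Hz.
14 Hz ≤ fs/2 = 28 Hz, appears at 14 Hz.
32 Hz > fs/2 = 28 Hz, folds to fs − 32 Hz = 24 Hz.
142 Hz mod fs = 30 Hz.
30 Hz > fs/2 = 28 Hz, folds to fs − 30 Hz = 26 Hz.
Distinct values: {8 Hz, 14 Hz, 24 Hz, 26 Hz} → 4.

4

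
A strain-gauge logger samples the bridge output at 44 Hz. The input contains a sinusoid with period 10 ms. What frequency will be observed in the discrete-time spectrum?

12 Hz

T = 10 ms → f = 1/T = 100 Hz.
100 Hz mod fs = 12 Hz.
12 Hz ≤ fs/2 = 22 Hz, appears at 12 Hz.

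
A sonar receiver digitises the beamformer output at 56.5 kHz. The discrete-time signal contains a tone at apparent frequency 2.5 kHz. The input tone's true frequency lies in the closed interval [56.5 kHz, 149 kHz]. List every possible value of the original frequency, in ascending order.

59 kHz, 110.5 kHz, 115.5 kHz

Frequencies that alias to 2.5 kHz are k·fs ± 2.5 kHz for integer k ≥ 0.
k=0: 2.5 kHz.
k=1: 54 kHz, 59 kHz.
k=2: 110.5 kHz, 115.5 kHz.
k=3: 167 kHz, 172 kHz.
Within [56.5 kHz, 149 kHz]: 59 kHz, 110.5 kHz, 115.5 kHz.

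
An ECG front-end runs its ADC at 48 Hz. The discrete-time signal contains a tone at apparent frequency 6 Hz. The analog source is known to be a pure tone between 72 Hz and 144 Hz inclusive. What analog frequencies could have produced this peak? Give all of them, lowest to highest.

Frequencies that alias to 6 Hz are k·fs ± 6 Hz for integer k ≥ 0.
k=0: 6 Hz.
k=1: 42 Hz, 54 Hz.
k=2: 90 Hz, 102 Hz.
k=3: 138 Hz, 150 Hz.
k=4: 186 Hz, 198 Hz.
Within [72 Hz, 144 Hz]: 90 Hz, 102 Hz, 138 Hz.

90 Hz, 102 Hz, 138 Hz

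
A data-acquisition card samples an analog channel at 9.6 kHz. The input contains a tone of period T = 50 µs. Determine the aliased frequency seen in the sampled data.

T = 50 µs → f = 1/T = 20 kHz.
20 kHz mod fs = 0.8 kHz.
0.8 kHz ≤ fs/2 = 4.8 kHz, appears at 0.8 kHz.

0.8 kHz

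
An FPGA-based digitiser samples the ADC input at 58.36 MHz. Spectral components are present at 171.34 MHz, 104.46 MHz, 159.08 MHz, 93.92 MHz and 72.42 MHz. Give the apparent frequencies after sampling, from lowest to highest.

fs/2 = 29.18 MHz.
171.34 MHz mod fs = 54.62 MHz.
54.62 MHz > fs/2 = 29.18 MHz, folds to fs − 54.62 MHz = 3.74 MHz.
104.46 MHz mod fs = 46.1 MHz.
46.1 MHz > fs/2 = 29.18 MHz, folds to fs − 46.1 MHz = 12.26 MHz.
159.08 MHz mod fs = 42.36 MHz.
42.36 MHz > fs/2 = 29.18 MHz, folds to fs − 42.36 MHz = 16 MHz.
93.92 MHz mod fs = 35.56 MHz.
35.56 MHz > fs/2 = 29.18 MHz, folds to fs − 35.56 MHz = 22.8 MHz.
72.42 MHz mod fs = 14.06 MHz.
14.06 MHz ≤ fs/2 = 29.18 MHz, appears at 14.06 MHz.
Distinct values: {3.74 MHz, 12.26 MHz, 14.06 MHz, 16 MHz, 22.8 MHz}.

3.74 MHz, 12.26 MHz, 14.06 MHz, 16 MHz, 22.8 MHz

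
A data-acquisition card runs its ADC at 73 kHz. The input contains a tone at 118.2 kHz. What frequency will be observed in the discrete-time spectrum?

27.8 kHz

118.2 kHz mod fs = 45.2 kHz.
45.2 kHz > fs/2 = 36.5 kHz, folds to fs − 45.2 kHz = 27.8 kHz.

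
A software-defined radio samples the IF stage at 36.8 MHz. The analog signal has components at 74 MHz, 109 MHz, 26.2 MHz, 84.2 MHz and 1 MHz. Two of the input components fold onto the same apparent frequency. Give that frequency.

fs/2 = 18.4 MHz.
74 MHz mod fs = 0.4 MHz.
0.4 MHz ≤ fs/2 = 18.4 MHz, appears at 0.4 MHz.
109 MHz mod fs = 35.4 MHz.
35.4 MHz > fs/2 = 18.4 MHz, folds to fs − 35.4 MHz = 1.4 MHz.
26.2 MHz > fs/2 = 18.4 MHz, folds to fs − 26.2 MHz = 10.6 MHz.
84.2 MHz mod fs = 10.6 MHz.
10.6 MHz ≤ fs/2 = 18.4 MHz, appears at 10.6 MHz.
1 MHz ≤ fs/2 = 18.4 MHz, passes unchanged.
26.2 MHz and 84.2 MHz both map to 10.6 MHz.

10.6 MHz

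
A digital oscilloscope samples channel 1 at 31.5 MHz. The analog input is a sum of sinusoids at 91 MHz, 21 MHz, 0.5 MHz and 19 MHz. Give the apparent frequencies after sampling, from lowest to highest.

fs/2 = 15.75 MHz.
91 MHz mod fs = 28 MHz.
28 MHz > fs/2 = 15.75 MHz, folds to fs − 28 MHz = 3.5 MHz.
21 MHz > fs/2 = 15.75 MHz, folds to fs − 21 MHz = 10.5 MHz.
0.5 MHz ≤ fs/2 = 15.75 MHz, passes unchanged.
19 MHz > fs/2 = 15.75 MHz, folds to fs − 19 MHz = 12.5 MHz.
Distinct values: {0.5 MHz, 3.5 MHz, 10.5 MHz, 12.5 MHz}.

0.5 MHz, 3.5 MHz, 10.5 MHz, 12.5 MHz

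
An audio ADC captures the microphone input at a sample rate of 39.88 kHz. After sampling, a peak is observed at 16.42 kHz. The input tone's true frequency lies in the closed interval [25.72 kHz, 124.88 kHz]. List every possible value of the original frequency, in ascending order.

Frequencies that alias to 16.42 kHz are k·fs ± 16.42 kHz for integer k ≥ 0.
k=0: 16.42 kHz.
k=1: 23.46 kHz, 56.3 kHz.
k=2: 63.34 kHz, 96.18 kHz.
k=3: 103.22 kHz, 136.06 kHz.
k=4: 143.1 kHz, 175.94 kHz.
Within [25.72 kHz, 124.88 kHz]: 56.3 kHz, 63.34 kHz, 96.18 kHz, 103.22 kHz.

56.3 kHz, 63.34 kHz, 96.18 kHz, 103.22 kHz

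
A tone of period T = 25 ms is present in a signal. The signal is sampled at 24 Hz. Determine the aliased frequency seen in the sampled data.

8 Hz

T = 25 ms → f = 1/T = 40 Hz.
40 Hz mod fs = 16 Hz.
16 Hz > fs/2 = 12 Hz, folds to fs − 16 Hz = 8 Hz.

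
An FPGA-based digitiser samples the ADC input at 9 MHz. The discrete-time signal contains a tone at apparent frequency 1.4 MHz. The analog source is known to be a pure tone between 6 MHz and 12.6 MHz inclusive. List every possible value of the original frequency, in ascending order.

7.6 MHz, 10.4 MHz

Frequencies that alias to 1.4 MHz are k·fs ± 1.4 MHz for integer k ≥ 0.
k=0: 1.4 MHz.
k=1: 7.6 MHz, 10.4 MHz.
k=2: 16.6 MHz, 19.4 MHz.
Within [6 MHz, 12.6 MHz]: 7.6 MHz, 10.4 MHz.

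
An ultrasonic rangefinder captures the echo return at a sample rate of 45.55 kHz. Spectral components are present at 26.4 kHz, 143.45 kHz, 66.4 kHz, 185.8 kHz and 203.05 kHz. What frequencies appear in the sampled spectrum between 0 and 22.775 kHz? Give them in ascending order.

3.6 kHz, 6.8 kHz, 19.15 kHz, 20.85 kHz

fs/2 = 22.775 kHz.
26.4 kHz > fs/2 = 22.775 kHz, folds to fs − 26.4 kHz = 19.15 kHz.
143.45 kHz mod fs = 6.8 kHz.
6.8 kHz ≤ fs/2 = 22.775 kHz, appears at 6.8 kHz.
66.4 kHz mod fs = 20.85 kHz.
20.85 kHz ≤ fs/2 = 22.775 kHz, appears at 20.85 kHz.
185.8 kHz mod fs = 3.6 kHz.
3.6 kHz ≤ fs/2 = 22.775 kHz, appears at 3.6 kHz.
203.05 kHz mod fs = 20.85 kHz.
20.85 kHz ≤ fs/2 = 22.775 kHz, appears at 20.85 kHz.
Distinct values: {3.6 kHz, 6.8 kHz, 19.15 kHz, 20.85 kHz}.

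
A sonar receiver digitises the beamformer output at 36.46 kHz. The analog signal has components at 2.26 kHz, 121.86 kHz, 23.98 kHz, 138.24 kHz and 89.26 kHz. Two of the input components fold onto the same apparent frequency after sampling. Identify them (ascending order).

fs/2 = 18.23 kHz.
2.26 kHz ≤ fs/2 = 18.23 kHz, passes unchanged.
121.86 kHz mod fs = 12.48 kHz.
12.48 kHz ≤ fs/2 = 18.23 kHz, appears at 12.48 kHz.
23.98 kHz > fs/2 = 18.23 kHz, folds to fs − 23.98 kHz = 12.48 kHz.
138.24 kHz mod fs = 28.86 kHz.
28.86 kHz > fs/2 = 18.23 kHz, folds to fs − 28.86 kHz = 7.6 kHz.
89.26 kHz mod fs = 16.34 kHz.
16.34 kHz ≤ fs/2 = 18.23 kHz, appears at 16.34 kHz.
23.98 kHz and 121.86 kHz both map to 12.48 kHz.

23.98 kHz, 121.86 kHz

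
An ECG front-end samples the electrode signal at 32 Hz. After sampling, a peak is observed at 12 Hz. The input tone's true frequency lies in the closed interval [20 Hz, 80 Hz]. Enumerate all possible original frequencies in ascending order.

20 Hz, 44 Hz, 52 Hz, 76 Hz

Frequencies that alias to 12 Hz are k·fs ± 12 Hz for integer k ≥ 0.
k=0: 12 Hz.
k=1: 20 Hz, 44 Hz.
k=2: 52 Hz, 76 Hz.
k=3: 84 Hz, 108 Hz.
Within [20 Hz, 80 Hz]: 20 Hz, 44 Hz, 52 Hz, 76 Hz.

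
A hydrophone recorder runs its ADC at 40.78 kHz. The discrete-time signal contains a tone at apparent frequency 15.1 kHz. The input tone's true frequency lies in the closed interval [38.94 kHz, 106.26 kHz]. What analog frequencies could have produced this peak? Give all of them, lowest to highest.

55.88 kHz, 66.46 kHz, 96.66 kHz

Frequencies that alias to 15.1 kHz are k·fs ± 15.1 kHz for integer k ≥ 0.
k=0: 15.1 kHz.
k=1: 25.68 kHz, 55.88 kHz.
k=2: 66.46 kHz, 96.66 kHz.
k=3: 107.24 kHz, 137.44 kHz.
Within [38.94 kHz, 106.26 kHz]: 55.88 kHz, 66.46 kHz, 96.66 kHz.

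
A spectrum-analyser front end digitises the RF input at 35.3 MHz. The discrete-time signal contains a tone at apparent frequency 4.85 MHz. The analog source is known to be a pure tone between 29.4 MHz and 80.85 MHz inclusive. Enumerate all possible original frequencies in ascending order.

Frequencies that alias to 4.85 MHz are k·fs ± 4.85 MHz for integer k ≥ 0.
k=0: 4.85 MHz.
k=1: 30.45 MHz, 40.15 MHz.
k=2: 65.75 MHz, 75.45 MHz.
k=3: 101.05 MHz, 110.75 MHz.
Within [29.4 MHz, 80.85 MHz]: 30.45 MHz, 40.15 MHz, 65.75 MHz, 75.45 MHz.

30.45 MHz, 40.15 MHz, 65.75 MHz, 75.45 MHz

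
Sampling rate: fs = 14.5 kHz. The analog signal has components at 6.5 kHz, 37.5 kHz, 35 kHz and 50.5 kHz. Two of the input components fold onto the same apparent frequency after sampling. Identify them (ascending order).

35 kHz, 37.5 kHz

fs/2 = 7.25 kHz.
6.5 kHz ≤ fs/2 = 7.25 kHz, passes unchanged.
37.5 kHz mod fs = 8.5 kHz.
8.5 kHz > fs/2 = 7.25 kHz, folds to fs − 8.5 kHz = 6 kHz.
35 kHz mod fs = 6 kHz.
6 kHz ≤ fs/2 = 7.25 kHz, appears at 6 kHz.
50.5 kHz mod fs = 7 kHz.
7 kHz ≤ fs/2 = 7.25 kHz, appears at 7 kHz.
35 kHz and 37.5 kHz both map to 6 kHz.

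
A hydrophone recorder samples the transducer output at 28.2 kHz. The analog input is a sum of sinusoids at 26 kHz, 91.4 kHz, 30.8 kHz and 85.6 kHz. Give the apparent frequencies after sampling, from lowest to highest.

1 kHz, 2.2 kHz, 2.6 kHz, 6.8 kHz

fs/2 = 14.1 kHz.
26 kHz > fs/2 = 14.1 kHz, folds to fs − 26 kHz = 2.2 kHz.
91.4 kHz mod fs = 6.8 kHz.
6.8 kHz ≤ fs/2 = 14.1 kHz, appears at 6.8 kHz.
30.8 kHz mod fs = 2.6 kHz.
2.6 kHz ≤ fs/2 = 14.1 kHz, appears at 2.6 kHz.
85.6 kHz mod fs = 1 kHz.
1 kHz ≤ fs/2 = 14.1 kHz, appears at 1 kHz.
Distinct values: {1 kHz, 2.2 kHz, 2.6 kHz, 6.8 kHz}.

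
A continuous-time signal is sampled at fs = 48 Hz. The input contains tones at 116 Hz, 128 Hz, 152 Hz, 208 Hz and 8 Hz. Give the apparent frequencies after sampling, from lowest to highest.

8 Hz, 16 Hz, 20 Hz

fs/2 = 24 Hz.
116 Hz mod fs = 20 Hz.
20 Hz ≤ fs/2 = 24 Hz, appears at 20 Hz.
128 Hz mod fs = 32 Hz.
32 Hz > fs/2 = 24 Hz, folds to fs − 32 Hz = 16 Hz.
152 Hz mod fs = 8 Hz.
8 Hz ≤ fs/2 = 24 Hz, appears at 8 Hz.
208 Hz mod fs = 16 Hz.
16 Hz ≤ fs/2 = 24 Hz, appears at 16 Hz.
8 Hz ≤ fs/2 = 24 Hz, passes unchanged.
Distinct values: {8 Hz, 16 Hz, 20 Hz}.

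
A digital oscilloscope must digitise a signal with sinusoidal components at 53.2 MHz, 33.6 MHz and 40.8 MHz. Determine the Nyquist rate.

106.4 MHz

Highest-frequency component: 53.2 MHz.
Nyquist rate = 2 × 53.2 MHz = 106.4 MHz.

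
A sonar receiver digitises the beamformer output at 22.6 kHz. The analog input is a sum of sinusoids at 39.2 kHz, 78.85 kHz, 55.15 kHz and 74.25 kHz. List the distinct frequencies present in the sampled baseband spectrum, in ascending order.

6 kHz, 6.45 kHz, 9.95 kHz, 11.05 kHz

fs/2 = 11.3 kHz.
39.2 kHz mod fs = 16.6 kHz.
16.6 kHz > fs/2 = 11.3 kHz, folds to fs − 16.6 kHz = 6 kHz.
78.85 kHz mod fs = 11.05 kHz.
11.05 kHz ≤ fs/2 = 11.3 kHz, appears at 11.05 kHz.
55.15 kHz mod fs = 9.95 kHz.
9.95 kHz ≤ fs/2 = 11.3 kHz, appears at 9.95 kHz.
74.25 kHz mod fs = 6.45 kHz.
6.45 kHz ≤ fs/2 = 11.3 kHz, appears at 6.45 kHz.
Distinct values: {6 kHz, 6.45 kHz, 9.95 kHz, 11.05 kHz}.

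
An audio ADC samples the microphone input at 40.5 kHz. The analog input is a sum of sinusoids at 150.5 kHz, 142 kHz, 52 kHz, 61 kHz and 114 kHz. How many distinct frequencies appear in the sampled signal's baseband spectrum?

fs/2 = 20.25 kHz.
150.5 kHz mod fs = 29 kHz.
29 kHz > fs/2 = 20.25 kHz, folds to fs − 29 kHz = 11.5 kHz.
142 kHz mod fs = 20.5 kHz.
20.5 kHz > fs/2 = 20.25 kHz, folds to fs − 20.5 kHz = 20 kHz.
52 kHz mod fs = 11.5 kHz.
11.5 kHz ≤ fs/2 = 20.25 kHz, appears at 11.5 kHz.
61 kHz mod fs = 20.5 kHz.
20.5 kHz > fs/2 = 20.25 kHz, folds to fs − 20.5 kHz = 20 kHz.
114 kHz mod fs = 33 kHz.
33 kHz > fs/2 = 20.25 kHz, folds to fs − 33 kHz = 7.5 kHz.
Distinct values: {7.5 kHz, 11.5 kHz, 20 kHz} → 3.

3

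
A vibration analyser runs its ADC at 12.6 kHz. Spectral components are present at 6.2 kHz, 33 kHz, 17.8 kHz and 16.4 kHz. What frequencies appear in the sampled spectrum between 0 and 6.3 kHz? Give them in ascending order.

3.8 kHz, 4.8 kHz, 5.2 kHz, 6.2 kHz

fs/2 = 6.3 kHz.
6.2 kHz ≤ fs/2 = 6.3 kHz, passes unchanged.
33 kHz mod fs = 7.8 kHz.
7.8 kHz > fs/2 = 6.3 kHz, folds to fs − 7.8 kHz = 4.8 kHz.
17.8 kHz mod fs = 5.2 kHz.
5.2 kHz ≤ fs/2 = 6.3 kHz, appears at 5.2 kHz.
16.4 kHz mod fs = 3.8 kHz.
3.8 kHz ≤ fs/2 = 6.3 kHz, appears at 3.8 kHz.
Distinct values: {3.8 kHz, 4.8 kHz, 5.2 kHz, 6.2 kHz}.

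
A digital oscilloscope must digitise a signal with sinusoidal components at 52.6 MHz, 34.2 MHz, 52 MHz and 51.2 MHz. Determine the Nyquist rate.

105.2 MHz

Highest-frequency component: 52.6 MHz.
Nyquist rate = 2 × 52.6 MHz = 105.2 MHz.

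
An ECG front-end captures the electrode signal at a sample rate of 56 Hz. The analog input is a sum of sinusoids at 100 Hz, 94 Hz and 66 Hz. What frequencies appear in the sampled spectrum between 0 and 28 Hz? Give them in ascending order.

10 Hz, 12 Hz, 18 Hz

fs/2 = 28 Hz.
100 Hz mod fs = 44 Hz.
44 Hz > fs/2 = 28 Hz, folds to fs − 44 Hz = 12 Hz.
94 Hz mod fs = 38 Hz.
38 Hz > fs/2 = 28 Hz, folds to fs − 38 Hz = 18 Hz.
66 Hz mod fs = 10 Hz.
10 Hz ≤ fs/2 = 28 Hz, appears at 10 Hz.
Distinct values: {10 Hz, 12 Hz, 18 Hz}.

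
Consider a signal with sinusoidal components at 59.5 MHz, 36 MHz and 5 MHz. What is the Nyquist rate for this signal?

Highest-frequency component: 59.5 MHz.
Nyquist rate = 2 × 59.5 MHz = 119 MHz.

119 MHz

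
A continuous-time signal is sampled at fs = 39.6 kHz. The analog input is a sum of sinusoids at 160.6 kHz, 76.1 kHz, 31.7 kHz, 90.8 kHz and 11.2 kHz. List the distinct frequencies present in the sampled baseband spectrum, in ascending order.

fs/2 = 19.8 kHz.
160.6 kHz mod fs = 2.2 kHz.
2.2 kHz ≤ fs/2 = 19.8 kHz, appears at 2.2 kHz.
76.1 kHz mod fs = 36.5 kHz.
36.5 kHz > fs/2 = 19.8 kHz, folds to fs − 36.5 kHz = 3.1 kHz.
31.7 kHz > fs/2 = 19.8 kHz, folds to fs − 31.7 kHz = 7.9 kHz.
90.8 kHz mod fs = 11.6 kHz.
11.6 kHz ≤ fs/2 = 19.8 kHz, appears at 11.6 kHz.
11.2 kHz ≤ fs/2 = 19.8 kHz, passes unchanged.
Distinct values: {2.2 kHz, 3.1 kHz, 7.9 kHz, 11.2 kHz, 11.6 kHz}.

2.2 kHz, 3.1 kHz, 7.9 kHz, 11.2 kHz, 11.6 kHz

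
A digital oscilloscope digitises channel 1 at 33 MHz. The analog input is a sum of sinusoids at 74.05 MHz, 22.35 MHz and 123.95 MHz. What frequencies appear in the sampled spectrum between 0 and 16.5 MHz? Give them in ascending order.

fs/2 = 16.5 MHz.
74.05 MHz mod fs = 8.05 MHz.
8.05 MHz ≤ fs/2 = 16.5 MHz, appears at 8.05 MHz.
22.35 MHz > fs/2 = 16.5 MHz, folds to fs − 22.35 MHz = 10.65 MHz.
123.95 MHz mod fs = 24.95 MHz.
24.95 MHz > fs/2 = 16.5 MHz, folds to fs − 24.95 MHz = 8.05 MHz.
Distinct values: {8.05 MHz, 10.65 MHz}.

8.05 MHz, 10.65 MHz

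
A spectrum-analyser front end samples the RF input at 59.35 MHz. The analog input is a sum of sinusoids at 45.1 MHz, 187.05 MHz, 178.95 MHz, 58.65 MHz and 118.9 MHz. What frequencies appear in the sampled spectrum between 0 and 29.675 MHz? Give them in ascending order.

fs/2 = 29.675 MHz.
45.1 MHz > fs/2 = 29.675 MHz, folds to fs − 45.1 MHz = 14.25 MHz.
187.05 MHz mod fs = 9 MHz.
9 MHz ≤ fs/2 = 29.675 MHz, appears at 9 MHz.
178.95 MHz mod fs = 0.9 MHz.
0.9 MHz ≤ fs/2 = 29.675 MHz, appears at 0.9 MHz.
58.65 MHz > fs/2 = 29.675 MHz, folds to fs − 58.65 MHz = 0.7 MHz.
118.9 MHz mod fs = 0.2 MHz.
0.2 MHz ≤ fs/2 = 29.675 MHz, appears at 0.2 MHz.
Distinct values: {0.2 MHz, 0.7 MHz, 0.9 MHz, 9 MHz, 14.25 MHz}.

0.2 MHz, 0.7 MHz, 0.9 MHz, 9 MHz, 14.25 MHz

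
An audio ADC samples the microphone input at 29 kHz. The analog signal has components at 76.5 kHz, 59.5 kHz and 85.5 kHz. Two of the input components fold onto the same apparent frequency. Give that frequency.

fs/2 = 14.5 kHz.
76.5 kHz mod fs = 18.5 kHz.
18.5 kHz > fs/2 = 14.5 kHz, folds to fs − 18.5 kHz = 10.5 kHz.
59.5 kHz mod fs = 1.5 kHz.
1.5 kHz ≤ fs/2 = 14.5 kHz, appears at 1.5 kHz.
85.5 kHz mod fs = 27.5 kHz.
27.5 kHz > fs/2 = 14.5 kHz, folds to fs − 27.5 kHz = 1.5 kHz.
59.5 kHz and 85.5 kHz both map to 1.5 kHz.

1.5 kHz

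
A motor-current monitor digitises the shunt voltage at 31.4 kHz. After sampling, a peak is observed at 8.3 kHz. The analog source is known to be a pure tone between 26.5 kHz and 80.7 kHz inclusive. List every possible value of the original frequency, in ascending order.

Frequencies that alias to 8.3 kHz are k·fs ± 8.3 kHz for integer k ≥ 0.
k=0: 8.3 kHz.
k=1: 23.1 kHz, 39.7 kHz.
k=2: 54.5 kHz, 71.1 kHz.
k=3: 85.9 kHz, 102.5 kHz.
Within [26.5 kHz, 80.7 kHz]: 39.7 kHz, 54.5 kHz, 71.1 kHz.

39.7 kHz, 54.5 kHz, 71.1 kHz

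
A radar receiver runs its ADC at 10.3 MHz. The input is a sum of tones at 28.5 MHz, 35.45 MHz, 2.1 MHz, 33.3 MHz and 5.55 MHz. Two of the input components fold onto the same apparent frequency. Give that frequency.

2.4 MHz

fs/2 = 5.15 MHz.
28.5 MHz mod fs = 7.9 MHz.
7.9 MHz > fs/2 = 5.15 MHz, folds to fs − 7.9 MHz = 2.4 MHz.
35.45 MHz mod fs = 4.55 MHz.
4.55 MHz ≤ fs/2 = 5.15 MHz, appears at 4.55 MHz.
2.1 MHz ≤ fs/2 = 5.15 MHz, passes unchanged.
33.3 MHz mod fs = 2.4 MHz.
2.4 MHz ≤ fs/2 = 5.15 MHz, appears at 2.4 MHz.
5.55 MHz > fs/2 = 5.15 MHz, folds to fs − 5.55 MHz = 4.75 MHz.
28.5 MHz and 33.3 MHz both map to 2.4 MHz.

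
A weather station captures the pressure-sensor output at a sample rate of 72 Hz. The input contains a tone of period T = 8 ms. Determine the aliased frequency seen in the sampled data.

T = 8 ms → f = 1/T = 125 Hz.
125 Hz mod fs = 53 Hz.
53 Hz > fs/2 = 36 Hz, folds to fs − 53 Hz = 19 Hz.

19 Hz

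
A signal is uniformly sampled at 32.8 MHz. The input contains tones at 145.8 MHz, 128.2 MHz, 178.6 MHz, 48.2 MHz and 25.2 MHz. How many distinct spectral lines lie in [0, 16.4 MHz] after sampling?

fs/2 = 16.4 MHz.
145.8 MHz mod fs = 14.6 MHz.
14.6 MHz ≤ fs/2 = 16.4 MHz, appears at 14.6 MHz.
128.2 MHz mod fs = 29.8 MHz.
29.8 MHz > fs/2 = 16.4 MHz, folds to fs − 29.8 MHz = 3 MHz.
178.6 MHz mod fs = 14.6 MHz.
14.6 MHz ≤ fs/2 = 16.4 MHz, appears at 14.6 MHz.
48.2 MHz mod fs = 15.4 MHz.
15.4 MHz ≤ fs/2 = 16.4 MHz, appears at 15.4 MHz.
25.2 MHz > fs/2 = 16.4 MHz, folds to fs − 25.2 MHz = 7.6 MHz.
Distinct values: {3 MHz, 7.6 MHz, 14.6 MHz, 15.4 MHz} → 4.

4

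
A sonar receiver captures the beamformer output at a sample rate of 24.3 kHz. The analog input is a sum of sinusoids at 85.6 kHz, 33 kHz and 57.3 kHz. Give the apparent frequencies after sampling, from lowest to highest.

8.7 kHz, 11.6 kHz

fs/2 = 12.15 kHz.
85.6 kHz mod fs = 12.7 kHz.
12.7 kHz > fs/2 = 12.15 kHz, folds to fs − 12.7 kHz = 11.6 kHz.
33 kHz mod fs = 8.7 kHz.
8.7 kHz ≤ fs/2 = 12.15 kHz, appears at 8.7 kHz.
57.3 kHz mod fs = 8.7 kHz.
8.7 kHz ≤ fs/2 = 12.15 kHz, appears at 8.7 kHz.
Distinct values: {8.7 kHz, 11.6 kHz}.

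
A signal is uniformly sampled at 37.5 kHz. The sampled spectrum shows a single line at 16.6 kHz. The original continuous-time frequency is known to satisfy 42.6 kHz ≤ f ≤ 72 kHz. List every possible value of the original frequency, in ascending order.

Frequencies that alias to 16.6 kHz are k·fs ± 16.6 kHz for integer k ≥ 0.
k=0: 16.6 kHz.
k=1: 20.9 kHz, 54.1 kHz.
k=2: 58.4 kHz, 91.6 kHz.
k=3: 95.9 kHz, 129.1 kHz.
Within [42.6 kHz, 72 kHz]: 54.1 kHz, 58.4 kHz.

54.1 kHz, 58.4 kHz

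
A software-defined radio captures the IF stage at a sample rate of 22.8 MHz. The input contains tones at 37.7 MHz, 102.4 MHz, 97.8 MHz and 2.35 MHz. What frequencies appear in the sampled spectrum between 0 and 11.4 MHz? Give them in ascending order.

2.35 MHz, 6.6 MHz, 7.9 MHz, 11.2 MHz

fs/2 = 11.4 MHz.
37.7 MHz mod fs = 14.9 MHz.
14.9 MHz > fs/2 = 11.4 MHz, folds to fs − 14.9 MHz = 7.9 MHz.
102.4 MHz mod fs = 11.2 MHz.
11.2 MHz ≤ fs/2 = 11.4 MHz, appears at 11.2 MHz.
97.8 MHz mod fs = 6.6 MHz.
6.6 MHz ≤ fs/2 = 11.4 MHz, appears at 6.6 MHz.
2.35 MHz ≤ fs/2 = 11.4 MHz, passes unchanged.
Distinct values: {2.35 MHz, 6.6 MHz, 7.9 MHz, 11.2 MHz}.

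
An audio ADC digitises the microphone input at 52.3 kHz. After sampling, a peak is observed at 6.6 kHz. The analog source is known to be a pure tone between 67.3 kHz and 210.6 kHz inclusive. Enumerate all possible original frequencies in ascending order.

Frequencies that alias to 6.6 kHz are k·fs ± 6.6 kHz for integer k ≥ 0.
k=0: 6.6 kHz.
k=1: 45.7 kHz, 58.9 kHz.
k=2: 98 kHz, 111.2 kHz.
k=3: 150.3 kHz, 163.5 kHz.
k=4: 202.6 kHz, 215.8 kHz.
k=5: 254.9 kHz, 268.1 kHz.
Within [67.3 kHz, 210.6 kHz]: 98 kHz, 111.2 kHz, 150.3 kHz, 163.5 kHz, 202.6 kHz.

98 kHz, 111.2 kHz, 150.3 kHz, 163.5 kHz, 202.6 kHz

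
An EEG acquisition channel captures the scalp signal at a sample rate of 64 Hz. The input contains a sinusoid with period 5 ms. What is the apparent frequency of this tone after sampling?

T = 5 ms → f = 1/T = 200 Hz.
200 Hz mod fs = 8 Hz.
8 Hz ≤ fs/2 = 32 Hz, appears at 8 Hz.

8 Hz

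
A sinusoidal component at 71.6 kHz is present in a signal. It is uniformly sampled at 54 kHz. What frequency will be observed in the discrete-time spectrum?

71.6 kHz mod fs = 17.6 kHz.
17.6 kHz ≤ fs/2 = 27 kHz, appears at 17.6 kHz.

17.6 kHz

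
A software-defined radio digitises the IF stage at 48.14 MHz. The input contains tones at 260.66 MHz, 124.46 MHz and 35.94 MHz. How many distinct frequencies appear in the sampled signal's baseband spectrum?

fs/2 = 24.07 MHz.
260.66 MHz mod fs = 19.96 MHz.
19.96 MHz ≤ fs/2 = 24.07 MHz, appears at 19.96 MHz.
124.46 MHz mod fs = 28.18 MHz.
28.18 MHz > fs/2 = 24.07 MHz, folds to fs − 28.18 MHz = 19.96 MHz.
35.94 MHz > fs/2 = 24.07 MHz, folds to fs − 35.94 MHz = 12.2 MHz.
Distinct values: {12.2 MHz, 19.96 MHz} → 2.

2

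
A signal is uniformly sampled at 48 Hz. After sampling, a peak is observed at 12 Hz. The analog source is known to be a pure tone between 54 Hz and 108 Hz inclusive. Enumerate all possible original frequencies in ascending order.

60 Hz, 84 Hz, 108 Hz

Frequencies that alias to 12 Hz are k·fs ± 12 Hz for integer k ≥ 0.
k=0: 12 Hz.
k=1: 36 Hz, 60 Hz.
k=2: 84 Hz, 108 Hz.
k=3: 132 Hz, 156 Hz.
Within [54 Hz, 108 Hz]: 60 Hz, 84 Hz, 108 Hz.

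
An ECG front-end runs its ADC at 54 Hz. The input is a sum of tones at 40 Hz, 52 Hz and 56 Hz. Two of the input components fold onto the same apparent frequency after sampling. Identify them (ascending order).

fs/2 = 27 Hz.
40 Hz > fs/2 = 27 Hz, folds to fs − 40 Hz = 14 Hz.
52 Hz > fs/2 = 27 Hz, folds to fs − 52 Hz = 2 Hz.
56 Hz mod fs = 2 Hz.
2 Hz ≤ fs/2 = 27 Hz, appears at 2 Hz.
52 Hz and 56 Hz both map to 2 Hz.

52 Hz, 56 Hz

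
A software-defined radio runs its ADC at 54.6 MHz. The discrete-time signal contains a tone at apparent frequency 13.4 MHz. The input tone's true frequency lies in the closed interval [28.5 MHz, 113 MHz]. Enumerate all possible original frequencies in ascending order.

Frequencies that alias to 13.4 MHz are k·fs ± 13.4 MHz for integer k ≥ 0.
k=0: 13.4 MHz.
k=1: 41.2 MHz, 68 MHz.
k=2: 95.8 MHz, 122.6 MHz.
k=3: 150.4 MHz, 177.2 MHz.
Within [28.5 MHz, 113 MHz]: 41.2 MHz, 68 MHz, 95.8 MHz.

41.2 MHz, 68 MHz, 95.8 MHz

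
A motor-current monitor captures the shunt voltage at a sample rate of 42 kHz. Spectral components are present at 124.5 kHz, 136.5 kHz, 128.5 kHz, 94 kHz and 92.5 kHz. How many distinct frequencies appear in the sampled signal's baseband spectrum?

5

fs/2 = 21 kHz.
124.5 kHz mod fs = 40.5 kHz.
40.5 kHz > fs/2 = 21 kHz, folds to fs − 40.5 kHz = 1.5 kHz.
136.5 kHz mod fs = 10.5 kHz.
10.5 kHz ≤ fs/2 = 21 kHz, appears at 10.5 kHz.
128.5 kHz mod fs = 2.5 kHz.
2.5 kHz ≤ fs/2 = 21 kHz, appears at 2.5 kHz.
94 kHz mod fs = 10 kHz.
10 kHz ≤ fs/2 = 21 kHz, appears at 10 kHz.
92.5 kHz mod fs = 8.5 kHz.
8.5 kHz ≤ fs/2 = 21 kHz, appears at 8.5 kHz.
Distinct values: {1.5 kHz, 2.5 kHz, 8.5 kHz, 10 kHz, 10.5 kHz} → 5.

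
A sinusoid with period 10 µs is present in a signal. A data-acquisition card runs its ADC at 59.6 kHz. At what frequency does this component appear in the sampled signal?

19.2 kHz

T = 10 µs → f = 1/T = 100 kHz.
100 kHz mod fs = 40.4 kHz.
40.4 kHz > fs/2 = 29.8 kHz, folds to fs − 40.4 kHz = 19.2 kHz.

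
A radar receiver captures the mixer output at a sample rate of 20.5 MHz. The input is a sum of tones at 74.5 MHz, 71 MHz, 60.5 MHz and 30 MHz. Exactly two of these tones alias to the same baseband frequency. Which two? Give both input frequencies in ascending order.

30 MHz, 71 MHz

fs/2 = 10.25 MHz.
74.5 MHz mod fs = 13 MHz.
13 MHz > fs/2 = 10.25 MHz, folds to fs − 13 MHz = 7.5 MHz.
71 MHz mod fs = 9.5 MHz.
9.5 MHz ≤ fs/2 = 10.25 MHz, appears at 9.5 MHz.
60.5 MHz mod fs = 19.5 MHz.
19.5 MHz > fs/2 = 10.25 MHz, folds to fs − 19.5 MHz = 1 MHz.
30 MHz mod fs = 9.5 MHz.
9.5 MHz ≤ fs/2 = 10.25 MHz, appears at 9.5 MHz.
30 MHz and 71 MHz both map to 9.5 MHz.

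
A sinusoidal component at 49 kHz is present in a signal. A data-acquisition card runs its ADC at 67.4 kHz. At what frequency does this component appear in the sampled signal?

49 kHz > fs/2 = 33.7 kHz, folds to fs − 49 kHz = 18.4 kHz.

18.4 kHz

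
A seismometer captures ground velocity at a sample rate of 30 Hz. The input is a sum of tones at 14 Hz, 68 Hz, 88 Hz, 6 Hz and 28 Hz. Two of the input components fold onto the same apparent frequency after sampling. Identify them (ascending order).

28 Hz, 88 Hz

fs/2 = 15 Hz.
14 Hz ≤ fs/2 = 15 Hz, passes unchanged.
68 Hz mod fs = 8 Hz.
8 Hz ≤ fs/2 = 15 Hz, appears at 8 Hz.
88 Hz mod fs = 28 Hz.
28 Hz > fs/2 = 15 Hz, folds to fs − 28 Hz = 2 Hz.
6 Hz ≤ fs/2 = 15 Hz, passes unchanged.
28 Hz > fs/2 = 15 Hz, folds to fs − 28 Hz = 2 Hz.
28 Hz and 88 Hz both map to 2 Hz.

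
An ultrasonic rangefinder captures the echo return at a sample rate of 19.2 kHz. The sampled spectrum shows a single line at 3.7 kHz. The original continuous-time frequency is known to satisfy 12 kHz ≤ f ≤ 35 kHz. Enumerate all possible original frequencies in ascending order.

15.5 kHz, 22.9 kHz, 34.7 kHz

Frequencies that alias to 3.7 kHz are k·fs ± 3.7 kHz for integer k ≥ 0.
k=0: 3.7 kHz.
k=1: 15.5 kHz, 22.9 kHz.
k=2: 34.7 kHz, 42.1 kHz.
k=3: 53.9 kHz, 61.3 kHz.
Within [12 kHz, 35 kHz]: 15.5 kHz, 22.9 kHz, 34.7 kHz.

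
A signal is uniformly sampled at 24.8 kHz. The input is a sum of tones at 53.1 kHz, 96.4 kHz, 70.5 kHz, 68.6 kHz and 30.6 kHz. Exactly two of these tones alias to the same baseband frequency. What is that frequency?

fs/2 = 12.4 kHz.
53.1 kHz mod fs = 3.5 kHz.
3.5 kHz ≤ fs/2 = 12.4 kHz, appears at 3.5 kHz.
96.4 kHz mod fs = 22 kHz.
22 kHz > fs/2 = 12.4 kHz, folds to fs − 22 kHz = 2.8 kHz.
70.5 kHz mod fs = 20.9 kHz.
20.9 kHz > fs/2 = 12.4 kHz, folds to fs − 20.9 kHz = 3.9 kHz.
68.6 kHz mod fs = 19 kHz.
19 kHz > fs/2 = 12.4 kHz, folds to fs − 19 kHz = 5.8 kHz.
30.6 kHz mod fs = 5.8 kHz.
5.8 kHz ≤ fs/2 = 12.4 kHz, appears at 5.8 kHz.
30.6 kHz and 68.6 kHz both map to 5.8 kHz.

5.8 kHz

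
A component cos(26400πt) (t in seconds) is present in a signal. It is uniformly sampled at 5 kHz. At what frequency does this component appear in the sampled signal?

1.8 kHz

ω = 26400π rad/s → f = ω/(2π) = 13200 Hz = 13.2 kHz.
13.2 kHz mod fs = 3.2 kHz.
3.2 kHz > fs/2 = 2.5 kHz, folds to fs − 3.2 kHz = 1.8 kHz.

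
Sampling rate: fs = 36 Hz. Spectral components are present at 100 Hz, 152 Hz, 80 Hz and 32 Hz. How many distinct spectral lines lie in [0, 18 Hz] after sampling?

2

fs/2 = 18 Hz.
100 Hz mod fs = 28 Hz.
28 Hz > fs/2 = 18 Hz, folds to fs − 28 Hz = 8 Hz.
152 Hz mod fs = 8 Hz.
8 Hz ≤ fs/2 = 18 Hz, appears at 8 Hz.
80 Hz mod fs = 8 Hz.
8 Hz ≤ fs/2 = 18 Hz, appears at 8 Hz.
32 Hz > fs/2 = 18 Hz, folds to fs − 32 Hz = 4 Hz.
Distinct values: {4 Hz, 8 Hz} → 2.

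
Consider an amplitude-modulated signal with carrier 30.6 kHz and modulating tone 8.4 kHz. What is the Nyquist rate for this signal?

78 kHz

AM sidebands sit at fc ± fm = 22.2 kHz and 39 kHz.
Highest-frequency component: 39 kHz.
Nyquist rate = 2 × 39 kHz = 78 kHz.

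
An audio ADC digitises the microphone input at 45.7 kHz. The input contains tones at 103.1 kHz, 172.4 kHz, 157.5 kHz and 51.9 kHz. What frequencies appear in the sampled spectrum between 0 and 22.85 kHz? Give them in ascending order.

6.2 kHz, 10.4 kHz, 11.7 kHz, 20.4 kHz

fs/2 = 22.85 kHz.
103.1 kHz mod fs = 11.7 kHz.
11.7 kHz ≤ fs/2 = 22.85 kHz, appears at 11.7 kHz.
172.4 kHz mod fs = 35.3 kHz.
35.3 kHz > fs/2 = 22.85 kHz, folds to fs − 35.3 kHz = 10.4 kHz.
157.5 kHz mod fs = 20.4 kHz.
20.4 kHz ≤ fs/2 = 22.85 kHz, appears at 20.4 kHz.
51.9 kHz mod fs = 6.2 kHz.
6.2 kHz ≤ fs/2 = 22.85 kHz, appears at 6.2 kHz.
Distinct values: {6.2 kHz, 10.4 kHz, 11.7 kHz, 20.4 kHz}.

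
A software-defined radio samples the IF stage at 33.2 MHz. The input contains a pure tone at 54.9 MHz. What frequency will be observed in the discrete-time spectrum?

54.9 MHz mod fs = 21.7 MHz.
21.7 MHz > fs/2 = 16.6 MHz, folds to fs − 21.7 MHz = 11.5 MHz.

11.5 MHz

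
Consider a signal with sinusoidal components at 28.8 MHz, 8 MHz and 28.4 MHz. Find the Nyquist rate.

Highest-frequency component: 28.8 MHz.
Nyquist rate = 2 × 28.8 MHz = 57.6 MHz.

57.6 MHz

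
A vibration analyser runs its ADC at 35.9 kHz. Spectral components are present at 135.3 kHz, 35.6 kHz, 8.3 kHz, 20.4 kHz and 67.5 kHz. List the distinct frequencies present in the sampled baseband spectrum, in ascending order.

0.3 kHz, 4.3 kHz, 8.3 kHz, 15.5 kHz

fs/2 = 17.95 kHz.
135.3 kHz mod fs = 27.6 kHz.
27.6 kHz > fs/2 = 17.95 kHz, folds to fs − 27.6 kHz = 8.3 kHz.
35.6 kHz > fs/2 = 17.95 kHz, folds to fs − 35.6 kHz = 0.3 kHz.
8.3 kHz ≤ fs/2 = 17.95 kHz, passes unchanged.
20.4 kHz > fs/2 = 17.95 kHz, folds to fs − 20.4 kHz = 15.5 kHz.
67.5 kHz mod fs = 31.6 kHz.
31.6 kHz > fs/2 = 17.95 kHz, folds to fs − 31.6 kHz = 4.3 kHz.
Distinct values: {0.3 kHz, 4.3 kHz, 8.3 kHz, 15.5 kHz}.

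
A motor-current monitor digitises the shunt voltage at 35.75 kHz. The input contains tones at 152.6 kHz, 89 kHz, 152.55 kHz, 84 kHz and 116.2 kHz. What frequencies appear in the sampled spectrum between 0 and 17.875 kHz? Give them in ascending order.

8.95 kHz, 9.55 kHz, 9.6 kHz, 12.5 kHz, 17.5 kHz

fs/2 = 17.875 kHz.
152.6 kHz mod fs = 9.6 kHz.
9.6 kHz ≤ fs/2 = 17.875 kHz, appears at 9.6 kHz.
89 kHz mod fs = 17.5 kHz.
17.5 kHz ≤ fs/2 = 17.875 kHz, appears at 17.5 kHz.
152.55 kHz mod fs = 9.55 kHz.
9.55 kHz ≤ fs/2 = 17.875 kHz, appears at 9.55 kHz.
84 kHz mod fs = 12.5 kHz.
12.5 kHz ≤ fs/2 = 17.875 kHz, appears at 12.5 kHz.
116.2 kHz mod fs = 8.95 kHz.
8.95 kHz ≤ fs/2 = 17.875 kHz, appears at 8.95 kHz.
Distinct values: {8.95 kHz, 9.55 kHz, 9.6 kHz, 12.5 kHz, 17.5 kHz}.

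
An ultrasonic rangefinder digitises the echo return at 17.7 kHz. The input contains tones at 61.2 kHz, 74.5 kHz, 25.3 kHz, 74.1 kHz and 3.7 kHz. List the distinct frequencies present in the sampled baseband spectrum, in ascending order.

fs/2 = 8.85 kHz.
61.2 kHz mod fs = 8.1 kHz.
8.1 kHz ≤ fs/2 = 8.85 kHz, appears at 8.1 kHz.
74.5 kHz mod fs = 3.7 kHz.
3.7 kHz ≤ fs/2 = 8.85 kHz, appears at 3.7 kHz.
25.3 kHz mod fs = 7.6 kHz.
7.6 kHz ≤ fs/2 = 8.85 kHz, appears at 7.6 kHz.
74.1 kHz mod fs = 3.3 kHz.
3.3 kHz ≤ fs/2 = 8.85 kHz, appears at 3.3 kHz.
3.7 kHz ≤ fs/2 = 8.85 kHz, passes unchanged.
Distinct values: {3.3 kHz, 3.7 kHz, 7.6 kHz, 8.1 kHz}.

3.3 kHz, 3.7 kHz, 7.6 kHz, 8.1 kHz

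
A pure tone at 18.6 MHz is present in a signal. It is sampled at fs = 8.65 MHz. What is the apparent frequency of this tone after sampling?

1.3 MHz

18.6 MHz mod fs = 1.3 MHz.
1.3 MHz ≤ fs/2 = 4.325 MHz, appears at 1.3 MHz.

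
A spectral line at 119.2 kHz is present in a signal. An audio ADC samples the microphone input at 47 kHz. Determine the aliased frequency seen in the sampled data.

21.8 kHz

119.2 kHz mod fs = 25.2 kHz.
25.2 kHz > fs/2 = 23.5 kHz, folds to fs − 25.2 kHz = 21.8 kHz.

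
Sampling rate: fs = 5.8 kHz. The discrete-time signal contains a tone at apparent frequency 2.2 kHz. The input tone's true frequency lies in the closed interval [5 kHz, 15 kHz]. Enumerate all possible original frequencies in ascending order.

Frequencies that alias to 2.2 kHz are k·fs ± 2.2 kHz for integer k ≥ 0.
k=0: 2.2 kHz.
k=1: 3.6 kHz, 8 kHz.
k=2: 9.4 kHz, 13.8 kHz.
k=3: 15.2 kHz, 19.6 kHz.
Within [5 kHz, 15 kHz]: 8 kHz, 9.4 kHz, 13.8 kHz.

8 kHz, 9.4 kHz, 13.8 kHz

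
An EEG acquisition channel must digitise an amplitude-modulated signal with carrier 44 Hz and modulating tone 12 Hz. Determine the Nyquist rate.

112 Hz

AM sidebands sit at fc ± fm = 32 Hz and 56 Hz.
Highest-frequency component: 56 Hz.
Nyquist rate = 2 × 56 Hz = 112 Hz.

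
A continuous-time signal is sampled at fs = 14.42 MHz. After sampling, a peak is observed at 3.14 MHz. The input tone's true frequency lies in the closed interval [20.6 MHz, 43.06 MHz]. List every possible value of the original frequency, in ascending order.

Frequencies that alias to 3.14 MHz are k·fs ± 3.14 MHz for integer k ≥ 0.
k=0: 3.14 MHz.
k=1: 11.28 MHz, 17.56 MHz.
k=2: 25.7 MHz, 31.98 MHz.
k=3: 40.12 MHz, 46.4 MHz.
k=4: 54.54 MHz, 60.82 MHz.
Within [20.6 MHz, 43.06 MHz]: 25.7 MHz, 31.98 MHz, 40.12 MHz.

25.7 MHz, 31.98 MHz, 40.12 MHz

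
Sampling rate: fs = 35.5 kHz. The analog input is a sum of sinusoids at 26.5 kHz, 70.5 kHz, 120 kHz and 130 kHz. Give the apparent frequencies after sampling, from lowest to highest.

fs/2 = 17.75 kHz.
26.5 kHz > fs/2 = 17.75 kHz, folds to fs − 26.5 kHz = 9 kHz.
70.5 kHz mod fs = 35 kHz.
35 kHz > fs/2 = 17.75 kHz, folds to fs − 35 kHz = 0.5 kHz.
120 kHz mod fs = 13.5 kHz.
13.5 kHz ≤ fs/2 = 17.75 kHz, appears at 13.5 kHz.
130 kHz mod fs = 23.5 kHz.
23.5 kHz > fs/2 = 17.75 kHz, folds to fs − 23.5 kHz = 12 kHz.
Distinct values: {0.5 kHz, 9 kHz, 12 kHz, 13.5 kHz}.

0.5 kHz, 9 kHz, 12 kHz, 13.5 kHz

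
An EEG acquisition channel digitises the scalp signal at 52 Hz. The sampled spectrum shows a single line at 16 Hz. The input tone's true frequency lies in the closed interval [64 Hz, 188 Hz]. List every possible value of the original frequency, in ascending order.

Frequencies that alias to 16 Hz are k·fs ± 16 Hz for integer k ≥ 0.
k=0: 16 Hz.
k=1: 36 Hz, 68 Hz.
k=2: 88 Hz, 120 Hz.
k=3: 140 Hz, 172 Hz.
k=4: 192 Hz, 224 Hz.
Within [64 Hz, 188 Hz]: 68 Hz, 88 Hz, 120 Hz, 140 Hz, 172 Hz.

68 Hz, 88 Hz, 120 Hz, 140 Hz, 172 Hz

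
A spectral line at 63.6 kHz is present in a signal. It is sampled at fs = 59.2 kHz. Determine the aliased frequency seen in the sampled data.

4.4 kHz

63.6 kHz mod fs = 4.4 kHz.
4.4 kHz ≤ fs/2 = 29.6 kHz, appears at 4.4 kHz.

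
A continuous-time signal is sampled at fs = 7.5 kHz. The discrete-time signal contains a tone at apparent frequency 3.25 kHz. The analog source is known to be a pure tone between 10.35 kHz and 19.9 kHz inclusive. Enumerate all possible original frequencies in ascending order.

10.75 kHz, 11.75 kHz, 18.25 kHz, 19.25 kHz

Frequencies that alias to 3.25 kHz are k·fs ± 3.25 kHz for integer k ≥ 0.
k=0: 3.25 kHz.
k=1: 4.25 kHz, 10.75 kHz.
k=2: 11.75 kHz, 18.25 kHz.
k=3: 19.25 kHz, 25.75 kHz.
k=4: 26.75 kHz, 33.25 kHz.
Within [10.35 kHz, 19.9 kHz]: 10.75 kHz, 11.75 kHz, 18.25 kHz, 19.25 kHz.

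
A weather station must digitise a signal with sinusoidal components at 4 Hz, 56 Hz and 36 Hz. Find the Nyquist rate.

Highest-frequency component: 56 Hz.
Nyquist rate = 2 × 56 Hz = 112 Hz.

112 Hz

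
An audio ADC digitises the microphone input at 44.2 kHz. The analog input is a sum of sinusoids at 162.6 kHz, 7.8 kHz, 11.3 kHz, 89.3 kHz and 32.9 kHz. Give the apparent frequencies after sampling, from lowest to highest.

fs/2 = 22.1 kHz.
162.6 kHz mod fs = 30 kHz.
30 kHz > fs/2 = 22.1 kHz, folds to fs − 30 kHz = 14.2 kHz.
7.8 kHz ≤ fs/2 = 22.1 kHz, passes unchanged.
11.3 kHz ≤ fs/2 = 22.1 kHz, passes unchanged.
89.3 kHz mod fs = 0.9 kHz.
0.9 kHz ≤ fs/2 = 22.1 kHz, appears at 0.9 kHz.
32.9 kHz > fs/2 = 22.1 kHz, folds to fs − 32.9 kHz = 11.3 kHz.
Distinct values: {0.9 kHz, 7.8 kHz, 11.3 kHz, 14.2 kHz}.

0.9 kHz, 7.8 kHz, 11.3 kHz, 14.2 kHz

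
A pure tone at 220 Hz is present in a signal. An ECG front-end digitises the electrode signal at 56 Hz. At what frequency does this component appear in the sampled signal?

4 Hz

220 Hz mod fs = 52 Hz.
52 Hz > fs/2 = 28 Hz, folds to fs − 52 Hz = 4 Hz.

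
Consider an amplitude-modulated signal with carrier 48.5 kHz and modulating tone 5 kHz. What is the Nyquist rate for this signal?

AM sidebands sit at fc ± fm = 43.5 kHz and 53.5 kHz.
Highest-frequency component: 53.5 kHz.
Nyquist rate = 2 × 53.5 kHz = 107 kHz.

107 kHz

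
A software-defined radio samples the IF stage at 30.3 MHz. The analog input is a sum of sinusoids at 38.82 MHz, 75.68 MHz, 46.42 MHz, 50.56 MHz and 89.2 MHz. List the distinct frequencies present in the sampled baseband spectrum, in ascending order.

fs/2 = 15.15 MHz.
38.82 MHz mod fs = 8.52 MHz.
8.52 MHz ≤ fs/2 = 15.15 MHz, appears at 8.52 MHz.
75.68 MHz mod fs = 15.08 MHz.
15.08 MHz ≤ fs/2 = 15.15 MHz, appears at 15.08 MHz.
46.42 MHz mod fs = 16.12 MHz.
16.12 MHz > fs/2 = 15.15 MHz, folds to fs − 16.12 MHz = 14.18 MHz.
50.56 MHz mod fs = 20.26 MHz.
20.26 MHz > fs/2 = 15.15 MHz, folds to fs − 20.26 MHz = 10.04 MHz.
89.2 MHz mod fs = 28.6 MHz.
28.6 MHz > fs/2 = 15.15 MHz, folds to fs − 28.6 MHz = 1.7 MHz.
Distinct values: {1.7 MHz, 8.52 MHz, 10.04 MHz, 14.18 MHz, 15.08 MHz}.

1.7 MHz, 8.52 MHz, 10.04 MHz, 14.18 MHz, 15.08 MHz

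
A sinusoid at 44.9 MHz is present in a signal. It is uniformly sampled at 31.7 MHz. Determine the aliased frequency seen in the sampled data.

44.9 MHz mod fs = 13.2 MHz.
13.2 MHz ≤ fs/2 = 15.85 MHz, appears at 13.2 MHz.

13.2 MHz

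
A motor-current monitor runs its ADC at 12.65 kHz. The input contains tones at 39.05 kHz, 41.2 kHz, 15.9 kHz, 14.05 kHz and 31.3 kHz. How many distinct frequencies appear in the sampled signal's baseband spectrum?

fs/2 = 6.325 kHz.
39.05 kHz mod fs = 1.1 kHz.
1.1 kHz ≤ fs/2 = 6.325 kHz, appears at 1.1 kHz.
41.2 kHz mod fs = 3.25 kHz.
3.25 kHz ≤ fs/2 = 6.325 kHz, appears at 3.25 kHz.
15.9 kHz mod fs = 3.25 kHz.
3.25 kHz ≤ fs/2 = 6.325 kHz, appears at 3.25 kHz.
14.05 kHz mod fs = 1.4 kHz.
1.4 kHz ≤ fs/2 = 6.325 kHz, appears at 1.4 kHz.
31.3 kHz mod fs = 6 kHz.
6 kHz ≤ fs/2 = 6.325 kHz, appears at 6 kHz.
Distinct values: {1.1 kHz, 1.4 kHz, 3.25 kHz, 6 kHz} → 4.

4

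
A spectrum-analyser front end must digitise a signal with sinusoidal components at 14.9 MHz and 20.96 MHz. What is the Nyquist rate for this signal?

41.92 MHz

Highest-frequency component: 20.96 MHz.
Nyquist rate = 2 × 20.96 MHz = 41.92 MHz.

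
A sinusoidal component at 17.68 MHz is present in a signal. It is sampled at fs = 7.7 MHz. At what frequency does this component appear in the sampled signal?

17.68 MHz mod fs = 2.28 MHz.
2.28 MHz ≤ fs/2 = 3.85 MHz, appears at 2.28 MHz.

2.28 MHz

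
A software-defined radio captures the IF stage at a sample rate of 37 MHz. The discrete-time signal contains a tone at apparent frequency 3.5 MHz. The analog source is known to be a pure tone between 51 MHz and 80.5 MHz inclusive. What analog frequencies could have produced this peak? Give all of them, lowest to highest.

Frequencies that alias to 3.5 MHz are k·fs ± 3.5 MHz for integer k ≥ 0.
k=0: 3.5 MHz.
k=1: 33.5 MHz, 40.5 MHz.
k=2: 70.5 MHz, 77.5 MHz.
k=3: 107.5 MHz, 114.5 MHz.
Within [51 MHz, 80.5 MHz]: 70.5 MHz, 77.5 MHz.

70.5 MHz, 77.5 MHz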